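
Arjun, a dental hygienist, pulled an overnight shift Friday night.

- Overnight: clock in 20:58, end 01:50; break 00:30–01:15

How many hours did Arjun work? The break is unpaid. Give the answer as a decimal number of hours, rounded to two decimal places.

Overnight: 20:58 → midnight = 3 h 2 min; midnight → 01:50 = 1 h 50 min; span 4 h 52 min; less 45 min break → 4 h 7 min

4.12 hours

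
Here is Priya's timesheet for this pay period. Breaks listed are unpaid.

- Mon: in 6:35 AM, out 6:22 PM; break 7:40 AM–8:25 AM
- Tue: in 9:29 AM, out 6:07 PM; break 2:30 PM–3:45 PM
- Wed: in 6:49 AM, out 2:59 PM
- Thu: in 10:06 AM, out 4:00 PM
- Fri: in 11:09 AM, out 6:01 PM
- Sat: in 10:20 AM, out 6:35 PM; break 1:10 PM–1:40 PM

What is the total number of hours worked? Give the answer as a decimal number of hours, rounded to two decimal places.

Mon: 6:35 AM–6:22 PM = 11 h 47 min; less 45 min break → 11 h 2 min
Tue: 9:29 AM–6:07 PM = 8 h 38 min; less 75 min break → 7 h 23 min
Wed: 6:49 AM–2:59 PM = 8 h 10 min
Thu: 10:06 AM–4:00 PM = 5 h 54 min
Fri: 11:09 AM–6:01 PM = 6 h 52 min
Sat: 10:20 AM–6:35 PM = 8 h 15 min; less 30 min break → 7 h 45 min
Total: 11 h 2 min + 7 h 23 min + 8 h 10 min + 5 h 54 min + 6 h 52 min + 7 h 45 min = 47 h 6 min.

47.10 hours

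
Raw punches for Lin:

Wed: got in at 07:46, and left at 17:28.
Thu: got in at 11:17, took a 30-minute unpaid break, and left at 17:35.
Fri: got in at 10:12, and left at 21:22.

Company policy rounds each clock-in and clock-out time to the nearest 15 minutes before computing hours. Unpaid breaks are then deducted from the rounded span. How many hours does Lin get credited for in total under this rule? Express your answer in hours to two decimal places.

Wed: in 07:46→07:45, out 17:28→17:30; 9 h 45 min
Thu: in 11:17→11:15, out 17:35→17:30; 6 h 15 min − 30 min = 5 h 45 min
Fri: in 10:12→10:15, out 21:22→21:15; 11 h 0 min
Total credited: 26 h 30 min.

26.50 hours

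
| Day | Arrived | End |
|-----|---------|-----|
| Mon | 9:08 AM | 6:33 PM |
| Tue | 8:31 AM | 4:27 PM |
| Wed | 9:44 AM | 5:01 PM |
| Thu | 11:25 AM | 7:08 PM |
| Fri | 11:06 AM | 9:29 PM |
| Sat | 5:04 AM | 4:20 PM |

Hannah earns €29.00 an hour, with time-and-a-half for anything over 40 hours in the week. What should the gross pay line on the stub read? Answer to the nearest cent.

Mon: 9:08 AM–6:33 PM = 9 h 25 min
Tue: 8:31 AM–4:27 PM = 7 h 56 min
Wed: 9:44 AM–5:01 PM = 7 h 17 min
Thu: 11:25 AM–7:08 PM = 7 h 43 min
Fri: 11:06 AM–9:29 PM = 10 h 23 min
Sat: 5:04 AM–4:20 PM = 11 h 16 min
Total worked: 54 h 0 min = 3240 min.
Regular 40 h 0 min = 2400 min at €29.00/h; overtime 14 h 0 min = 840 min at €43.50/h.
Pay = (2400 × €29.00 + 840 × €43.50) ÷ 60 = €1769.00.

€1769.00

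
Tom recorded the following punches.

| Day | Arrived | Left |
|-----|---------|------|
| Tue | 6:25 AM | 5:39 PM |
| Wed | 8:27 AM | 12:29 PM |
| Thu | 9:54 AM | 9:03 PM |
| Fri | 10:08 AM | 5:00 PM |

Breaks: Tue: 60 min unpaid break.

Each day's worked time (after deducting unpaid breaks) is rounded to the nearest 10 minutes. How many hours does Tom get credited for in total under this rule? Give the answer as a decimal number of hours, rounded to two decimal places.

32.17 hours

Tue: 6:25 AM–5:39 PM = 11 h 14 min − 60 min = 10 h 14 min → rounds to 10 h 10 min
Wed: 8:27 AM–12:29 PM = 4 h 2 min → rounds to 4 h 0 min
Thu: 9:54 AM–9:03 PM = 11 h 9 min → rounds to 11 h 10 min
Fri: 10:08 AM–5:00 PM = 6 h 52 min → rounds to 6 h 50 min
Total credited: 32 h 10 min.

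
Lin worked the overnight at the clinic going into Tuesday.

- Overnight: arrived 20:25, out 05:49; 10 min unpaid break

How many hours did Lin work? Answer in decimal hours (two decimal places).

9.23 hours

Overnight: 20:25 → midnight = 3 h 35 min; midnight → 05:49 = 5 h 49 min; span 9 h 24 min; less 10 min break → 9 h 14 min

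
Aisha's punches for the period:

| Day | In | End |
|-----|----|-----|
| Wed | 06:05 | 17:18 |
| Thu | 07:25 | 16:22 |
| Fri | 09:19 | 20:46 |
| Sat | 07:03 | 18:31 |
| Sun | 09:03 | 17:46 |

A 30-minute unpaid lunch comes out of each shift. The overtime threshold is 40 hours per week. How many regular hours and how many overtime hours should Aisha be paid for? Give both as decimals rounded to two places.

Regular 40.00 hours, overtime 9.30 hours

Wed: 06:05–17:18 = 11 h 13 min; less 30 min break → 10 h 43 min
Thu: 07:25–16:22 = 8 h 57 min; less 30 min break → 8 h 27 min
Fri: 09:19–20:46 = 11 h 27 min; less 30 min break → 10 h 57 min
Sat: 07:03–18:31 = 11 h 28 min; less 30 min break → 10 h 58 min
Sun: 09:03–17:46 = 8 h 43 min; less 30 min break → 8 h 13 min
Total worked: 49 h 18 min = 49.30 h.
Threshold 40 h → overtime 9 h 18 min, regular 40 h 0 min.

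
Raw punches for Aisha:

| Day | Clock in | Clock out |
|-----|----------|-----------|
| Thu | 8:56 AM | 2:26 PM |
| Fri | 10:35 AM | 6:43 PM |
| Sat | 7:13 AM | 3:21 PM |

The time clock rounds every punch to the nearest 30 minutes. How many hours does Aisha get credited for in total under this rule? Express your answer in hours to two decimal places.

Thu: in 8:56 AM→9:00 AM, out 2:26 PM→2:30 PM; 5 h 30 min
Fri: in 10:35 AM→10:30 AM, out 6:43 PM→6:30 PM; 8 h 0 min
Sat: in 7:13 AM→7:00 AM, out 3:21 PM→3:30 PM; 8 h 30 min
Total credited: 22 h 0 min.

22.00 hours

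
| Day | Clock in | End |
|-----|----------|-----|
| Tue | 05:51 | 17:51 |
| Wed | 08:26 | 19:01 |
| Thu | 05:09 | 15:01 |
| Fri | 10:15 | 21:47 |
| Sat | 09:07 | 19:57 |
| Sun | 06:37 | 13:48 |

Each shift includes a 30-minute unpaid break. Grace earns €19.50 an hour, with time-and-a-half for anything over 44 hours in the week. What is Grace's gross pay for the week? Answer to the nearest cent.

Tue: 05:51–17:51 = 12 h 0 min; less 30 min break → 11 h 30 min
Wed: 08:26–19:01 = 10 h 35 min; less 30 min break → 10 h 5 min
Thu: 05:09–15:01 = 9 h 52 min; less 30 min break → 9 h 22 min
Fri: 10:15–21:47 = 11 h 32 min; less 30 min break → 11 h 2 min
Sat: 09:07–19:57 = 10 h 50 min; less 30 min break → 10 h 20 min
Sun: 06:37–13:48 = 7 h 11 min; less 30 min break → 6 h 41 min
Total worked: 59 h 0 min = 3540 min.
Regular 44 h 0 min = 2640 min at €19.50/h; overtime 15 h 0 min = 900 min at €29.25/h.
Pay = (2640 × €19.50 + 900 × €29.25) ÷ 60 = €1296.75.

€1296.75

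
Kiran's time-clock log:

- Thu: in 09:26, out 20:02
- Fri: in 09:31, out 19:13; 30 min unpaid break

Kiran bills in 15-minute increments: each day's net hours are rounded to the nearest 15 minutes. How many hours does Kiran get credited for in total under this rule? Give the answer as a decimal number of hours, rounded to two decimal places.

Thu: 09:26–20:02 = 10 h 36 min → rounds to 10 h 30 min
Fri: 09:31–19:13 = 9 h 42 min − 30 min = 9 h 12 min → rounds to 9 h 15 min
Total credited: 19 h 45 min.

19.75 hours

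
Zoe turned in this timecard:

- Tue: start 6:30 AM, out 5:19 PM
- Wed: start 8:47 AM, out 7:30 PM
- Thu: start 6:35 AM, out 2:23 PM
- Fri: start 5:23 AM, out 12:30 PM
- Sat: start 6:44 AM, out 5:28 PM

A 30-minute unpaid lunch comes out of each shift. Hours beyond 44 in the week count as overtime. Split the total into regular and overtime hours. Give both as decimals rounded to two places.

Regular 44.00 hours, overtime 0.68 hours

Tue: 6:30 AM–5:19 PM = 10 h 49 min; less 30 min break → 10 h 19 min
Wed: 8:47 AM–7:30 PM = 10 h 43 min; less 30 min break → 10 h 13 min
Thu: 6:35 AM–2:23 PM = 7 h 48 min; less 30 min break → 7 h 18 min
Fri: 5:23 AM–12:30 PM = 7 h 7 min; less 30 min break → 6 h 37 min
Sat: 6:44 AM–5:28 PM = 10 h 44 min; less 30 min break → 10 h 14 min
Total worked: 44 h 41 min = 44.68 h.
Threshold 44 h → overtime 0 h 41 min, regular 44 h 0 min.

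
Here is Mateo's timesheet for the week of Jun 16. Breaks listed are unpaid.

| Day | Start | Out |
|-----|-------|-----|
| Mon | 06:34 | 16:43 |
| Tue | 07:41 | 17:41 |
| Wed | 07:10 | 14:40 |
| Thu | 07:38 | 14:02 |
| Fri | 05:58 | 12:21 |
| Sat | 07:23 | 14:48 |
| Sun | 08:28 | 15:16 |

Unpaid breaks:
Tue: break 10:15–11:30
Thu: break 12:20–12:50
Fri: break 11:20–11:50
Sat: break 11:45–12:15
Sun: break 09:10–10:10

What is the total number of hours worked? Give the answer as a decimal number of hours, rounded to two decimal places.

Mon: 06:34–16:43 = 10 h 9 min
Tue: 07:41–17:41 = 10 h 0 min; less 75 min break → 8 h 45 min
Wed: 07:10–14:40 = 7 h 30 min
Thu: 07:38–14:02 = 6 h 24 min; less 30 min break → 5 h 54 min
Fri: 05:58–12:21 = 6 h 23 min; less 30 min break → 5 h 53 min
Sat: 07:23–14:48 = 7 h 25 min; less 30 min break → 6 h 55 min
Sun: 08:28–15:16 = 6 h 48 min; less 60 min break → 5 h 48 min
Total: 10 h 9 min + 8 h 45 min + 7 h 30 min + 5 h 54 min + 5 h 53 min + 6 h 55 min + 5 h 48 min = 50 h 54 min.

50.90 hours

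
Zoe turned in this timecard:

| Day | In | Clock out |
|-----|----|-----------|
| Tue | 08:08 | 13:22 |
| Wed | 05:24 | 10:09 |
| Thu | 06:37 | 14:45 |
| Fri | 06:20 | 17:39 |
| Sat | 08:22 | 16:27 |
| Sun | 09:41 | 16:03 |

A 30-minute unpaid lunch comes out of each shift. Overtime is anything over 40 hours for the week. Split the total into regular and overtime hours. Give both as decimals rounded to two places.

Regular 40.00 hours, overtime 0.88 hours

Tue: 08:08–13:22 = 5 h 14 min; less 30 min break → 4 h 44 min
Wed: 05:24–10:09 = 4 h 45 min; less 30 min break → 4 h 15 min
Thu: 06:37–14:45 = 8 h 8 min; less 30 min break → 7 h 38 min
Fri: 06:20–17:39 = 11 h 19 min; less 30 min break → 10 h 49 min
Sat: 08:22–16:27 = 8 h 5 min; less 30 min break → 7 h 35 min
Sun: 09:41–16:03 = 6 h 22 min; less 30 min break → 5 h 52 min
Total worked: 40 h 53 min = 40.88 h.
Threshold 40 h → overtime 0 h 53 min, regular 40 h 0 min.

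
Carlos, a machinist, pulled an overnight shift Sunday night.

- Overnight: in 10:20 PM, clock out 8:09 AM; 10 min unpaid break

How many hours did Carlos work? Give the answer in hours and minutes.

Overnight: 10:20 PM → midnight = 1 h 40 min; midnight → 8:09 AM = 8 h 9 min; span 9 h 49 min; less 10 min break → 9 h 39 min

9 h 39 min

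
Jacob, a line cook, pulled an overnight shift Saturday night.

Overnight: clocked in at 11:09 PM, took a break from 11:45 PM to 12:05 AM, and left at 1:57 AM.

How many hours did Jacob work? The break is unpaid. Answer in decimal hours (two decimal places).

2.47 hours

Overnight: 11:09 PM → midnight = 0 h 51 min; midnight → 1:57 AM = 1 h 57 min; span 2 h 48 min; less 20 min break → 2 h 28 min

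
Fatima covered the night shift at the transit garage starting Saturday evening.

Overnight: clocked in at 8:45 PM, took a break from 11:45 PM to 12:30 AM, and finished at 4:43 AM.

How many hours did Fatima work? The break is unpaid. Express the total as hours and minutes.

7 h 13 min

Overnight: 8:45 PM → midnight = 3 h 15 min; midnight → 4:43 AM = 4 h 43 min; span 7 h 58 min; less 45 min break → 7 h 13 min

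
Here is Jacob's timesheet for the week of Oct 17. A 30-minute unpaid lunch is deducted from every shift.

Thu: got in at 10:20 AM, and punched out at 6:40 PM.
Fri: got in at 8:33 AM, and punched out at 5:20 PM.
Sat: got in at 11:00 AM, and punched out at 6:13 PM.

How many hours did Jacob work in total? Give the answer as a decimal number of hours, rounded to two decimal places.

22.83 hours

Thu: 10:20 AM–6:40 PM = 8 h 20 min; less 30 min break → 7 h 50 min
Fri: 8:33 AM–5:20 PM = 8 h 47 min; less 30 min break → 8 h 17 min
Sat: 11:00 AM–6:13 PM = 7 h 13 min; less 30 min break → 6 h 43 min
Total: 7 h 50 min + 8 h 17 min + 6 h 43 min = 22 h 50 min.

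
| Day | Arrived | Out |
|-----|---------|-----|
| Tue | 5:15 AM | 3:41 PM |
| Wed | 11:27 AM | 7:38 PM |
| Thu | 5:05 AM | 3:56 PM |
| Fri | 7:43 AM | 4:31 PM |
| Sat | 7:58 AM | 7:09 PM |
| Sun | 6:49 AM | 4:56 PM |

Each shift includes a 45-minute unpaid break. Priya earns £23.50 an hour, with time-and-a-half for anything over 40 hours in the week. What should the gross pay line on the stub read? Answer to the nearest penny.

£1471.10

Tue: 5:15 AM–3:41 PM = 10 h 26 min; less 45 min break → 9 h 41 min
Wed: 11:27 AM–7:38 PM = 8 h 11 min; less 45 min break → 7 h 26 min
Thu: 5:05 AM–3:56 PM = 10 h 51 min; less 45 min break → 10 h 6 min
Fri: 7:43 AM–4:31 PM = 8 h 48 min; less 45 min break → 8 h 3 min
Sat: 7:58 AM–7:09 PM = 11 h 11 min; less 45 min break → 10 h 26 min
Sun: 6:49 AM–4:56 PM = 10 h 7 min; less 45 min break → 9 h 22 min
Total worked: 55 h 4 min = 3304 min.
Regular 40 h 0 min = 2400 min at £23.50/h; overtime 15 h 4 min = 904 min at £35.25/h.
Pay = (2400 × £23.50 + 904 × £35.25) ÷ 60 = £1471.10.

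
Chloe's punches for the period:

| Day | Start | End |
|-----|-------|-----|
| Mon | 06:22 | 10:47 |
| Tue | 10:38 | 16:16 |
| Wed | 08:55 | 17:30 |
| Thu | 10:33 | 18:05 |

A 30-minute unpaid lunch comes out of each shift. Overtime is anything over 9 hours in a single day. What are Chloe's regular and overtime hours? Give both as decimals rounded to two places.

Regular 24.17 hours, overtime 0.00 hours

Mon: 06:22–10:47 = 4 h 25 min; less 30 min break → 3 h 55 min
Tue: 10:38–16:16 = 5 h 38 min; less 30 min break → 5 h 8 min
Wed: 08:55–17:30 = 8 h 35 min; less 30 min break → 8 h 5 min
Thu: 10:33–18:05 = 7 h 32 min; less 30 min break → 7 h 2 min
Mon reg 3 h 55 min / OT 0 h 0 min; Tue reg 5 h 8 min / OT 0 h 0 min; Wed reg 8 h 5 min / OT 0 h 0 min; Thu reg 7 h 2 min / OT 0 h 0 min.
Totals: regular 24 h 10 min, overtime 0 h 0 min.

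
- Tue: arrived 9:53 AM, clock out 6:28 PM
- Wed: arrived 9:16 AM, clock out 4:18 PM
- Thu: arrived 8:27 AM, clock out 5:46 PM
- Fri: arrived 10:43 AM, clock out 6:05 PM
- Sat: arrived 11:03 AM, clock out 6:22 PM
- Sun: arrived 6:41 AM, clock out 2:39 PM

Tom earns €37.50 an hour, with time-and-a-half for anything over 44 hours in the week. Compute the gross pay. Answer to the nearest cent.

Tue: 9:53 AM–6:28 PM = 8 h 35 min
Wed: 9:16 AM–4:18 PM = 7 h 2 min
Thu: 8:27 AM–5:46 PM = 9 h 19 min
Fri: 10:43 AM–6:05 PM = 7 h 22 min
Sat: 11:03 AM–6:22 PM = 7 h 19 min
Sun: 6:41 AM–2:39 PM = 7 h 58 min
Total worked: 47 h 35 min = 2855 min.
Regular 44 h 0 min = 2640 min at €37.50/h; overtime 3 h 35 min = 215 min at €56.25/h.
Pay = (2640 × €37.50 + 215 × €56.25) ÷ 60 = €1851.56.

€1851.56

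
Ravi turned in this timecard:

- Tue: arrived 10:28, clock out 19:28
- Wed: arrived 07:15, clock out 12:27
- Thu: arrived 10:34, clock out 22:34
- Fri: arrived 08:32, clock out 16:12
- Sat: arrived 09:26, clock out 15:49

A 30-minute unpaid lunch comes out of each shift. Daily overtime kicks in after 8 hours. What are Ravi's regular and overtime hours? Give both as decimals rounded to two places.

Tue: 10:28–19:28 = 9 h 0 min; less 30 min break → 8 h 30 min
Wed: 07:15–12:27 = 5 h 12 min; less 30 min break → 4 h 42 min
Thu: 10:34–22:34 = 12 h 0 min; less 30 min break → 11 h 30 min
Fri: 08:32–16:12 = 7 h 40 min; less 30 min break → 7 h 10 min
Sat: 09:26–15:49 = 6 h 23 min; less 30 min break → 5 h 53 min
Tue reg 8 h 0 min / OT 0 h 30 min; Wed reg 4 h 42 min / OT 0 h 0 min; Thu reg 8 h 0 min / OT 3 h 30 min; Fri reg 7 h 10 min / OT 0 h 0 min; Sat reg 5 h 53 min / OT 0 h 0 min.
Totals: regular 33 h 45 min, overtime 4 h 0 min.

Regular 33.75 hours, overtime 4.00 hours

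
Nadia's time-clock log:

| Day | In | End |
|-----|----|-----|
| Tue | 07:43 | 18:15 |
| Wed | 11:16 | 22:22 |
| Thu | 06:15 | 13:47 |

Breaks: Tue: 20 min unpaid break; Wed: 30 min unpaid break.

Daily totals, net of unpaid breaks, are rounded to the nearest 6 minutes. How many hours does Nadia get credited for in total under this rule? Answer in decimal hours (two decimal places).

28.30 hours

Tue: 07:43–18:15 = 10 h 32 min − 20 min = 10 h 12 min → rounds to 10 h 12 min
Wed: 11:16–22:22 = 11 h 6 min − 30 min = 10 h 36 min → rounds to 10 h 36 min
Thu: 06:15–13:47 = 7 h 32 min → rounds to 7 h 30 min
Total credited: 28 h 18 min.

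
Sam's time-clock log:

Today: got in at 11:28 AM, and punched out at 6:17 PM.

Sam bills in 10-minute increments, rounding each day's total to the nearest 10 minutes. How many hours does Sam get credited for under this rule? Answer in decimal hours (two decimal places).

6.83 hours

Today: 11:28 AM–6:17 PM = 6 h 49 min → rounds to 6 h 50 min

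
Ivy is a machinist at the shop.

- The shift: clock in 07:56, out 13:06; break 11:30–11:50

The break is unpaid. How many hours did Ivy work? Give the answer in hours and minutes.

4 h 50 min

The shift: 07:56–13:06 = 5 h 10 min; less 20 min break → 4 h 50 min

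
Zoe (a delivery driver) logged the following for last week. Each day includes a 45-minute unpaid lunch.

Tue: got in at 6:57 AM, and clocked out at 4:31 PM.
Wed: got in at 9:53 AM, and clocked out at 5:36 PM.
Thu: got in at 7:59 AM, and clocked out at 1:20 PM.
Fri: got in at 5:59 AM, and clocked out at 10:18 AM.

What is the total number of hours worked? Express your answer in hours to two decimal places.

Tue: 6:57 AM–4:31 PM = 9 h 34 min; less 45 min break → 8 h 49 min
Wed: 9:53 AM–5:36 PM = 7 h 43 min; less 45 min break → 6 h 58 min
Thu: 7:59 AM–1:20 PM = 5 h 21 min; less 45 min break → 4 h 36 min
Fri: 5:59 AM–10:18 AM = 4 h 19 min; less 45 min break → 3 h 34 min
Total: 8 h 49 min + 6 h 58 min + 4 h 36 min + 3 h 34 min = 23 h 57 min.

23.95 hours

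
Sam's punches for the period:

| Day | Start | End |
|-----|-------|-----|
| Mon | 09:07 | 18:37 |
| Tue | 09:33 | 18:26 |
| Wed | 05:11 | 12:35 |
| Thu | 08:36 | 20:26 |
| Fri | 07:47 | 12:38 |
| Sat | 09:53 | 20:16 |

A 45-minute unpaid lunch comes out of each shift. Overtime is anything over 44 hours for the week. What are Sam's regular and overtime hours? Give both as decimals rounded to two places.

Regular 44.00 hours, overtime 4.35 hours

Mon: 09:07–18:37 = 9 h 30 min; less 45 min break → 8 h 45 min
Tue: 09:33–18:26 = 8 h 53 min; less 45 min break → 8 h 8 min
Wed: 05:11–12:35 = 7 h 24 min; less 45 min break → 6 h 39 min
Thu: 08:36–20:26 = 11 h 50 min; less 45 min break → 11 h 5 min
Fri: 07:47–12:38 = 4 h 51 min; less 45 min break → 4 h 6 min
Sat: 09:53–20:16 = 10 h 23 min; less 45 min break → 9 h 38 min
Total worked: 48 h 21 min = 48.35 h.
Threshold 44 h → overtime 4 h 21 min, regular 44 h 0 min.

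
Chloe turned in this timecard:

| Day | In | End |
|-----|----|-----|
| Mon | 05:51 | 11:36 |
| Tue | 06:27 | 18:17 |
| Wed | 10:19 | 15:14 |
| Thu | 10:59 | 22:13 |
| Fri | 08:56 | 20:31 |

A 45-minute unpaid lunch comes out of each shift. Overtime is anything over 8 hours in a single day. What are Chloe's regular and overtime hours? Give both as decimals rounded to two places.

Mon: 05:51–11:36 = 5 h 45 min; less 45 min break → 5 h 0 min
Tue: 06:27–18:17 = 11 h 50 min; less 45 min break → 11 h 5 min
Wed: 10:19–15:14 = 4 h 55 min; less 45 min break → 4 h 10 min
Thu: 10:59–22:13 = 11 h 14 min; less 45 min break → 10 h 29 min
Fri: 08:56–20:31 = 11 h 35 min; less 45 min break → 10 h 50 min
Mon reg 5 h 0 min / OT 0 h 0 min; Tue reg 8 h 0 min / OT 3 h 5 min; Wed reg 4 h 10 min / OT 0 h 0 min; Thu reg 8 h 0 min / OT 2 h 29 min; Fri reg 8 h 0 min / OT 2 h 50 min.
Totals: regular 33 h 10 min, overtime 8 h 24 min.

Regular 33.17 hours, overtime 8.40 hours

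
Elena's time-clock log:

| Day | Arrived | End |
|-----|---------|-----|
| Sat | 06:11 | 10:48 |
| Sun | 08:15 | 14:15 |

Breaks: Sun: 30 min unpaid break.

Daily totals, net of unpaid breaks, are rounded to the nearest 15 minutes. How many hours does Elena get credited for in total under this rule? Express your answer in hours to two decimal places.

10.00 hours

Sat: 06:11–10:48 = 4 h 37 min → rounds to 4 h 30 min
Sun: 08:15–14:15 = 6 h 0 min − 30 min = 5 h 30 min → rounds to 5 h 30 min
Total credited: 10 h 0 min.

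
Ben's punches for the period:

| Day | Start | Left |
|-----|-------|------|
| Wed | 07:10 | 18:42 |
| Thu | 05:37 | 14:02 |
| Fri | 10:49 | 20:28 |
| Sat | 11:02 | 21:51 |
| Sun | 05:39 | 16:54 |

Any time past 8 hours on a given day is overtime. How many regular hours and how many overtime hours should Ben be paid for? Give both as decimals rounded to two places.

Regular 40.00 hours, overtime 11.67 hours

Wed: 07:10–18:42 = 11 h 32 min
Thu: 05:37–14:02 = 8 h 25 min
Fri: 10:49–20:28 = 9 h 39 min
Sat: 11:02–21:51 = 10 h 49 min
Sun: 05:39–16:54 = 11 h 15 min
Wed reg 8 h 0 min / OT 3 h 32 min; Thu reg 8 h 0 min / OT 0 h 25 min; Fri reg 8 h 0 min / OT 1 h 39 min; Sat reg 8 h 0 min / OT 2 h 49 min; Sun reg 8 h 0 min / OT 3 h 15 min.
Totals: regular 40 h 0 min, overtime 11 h 40 min.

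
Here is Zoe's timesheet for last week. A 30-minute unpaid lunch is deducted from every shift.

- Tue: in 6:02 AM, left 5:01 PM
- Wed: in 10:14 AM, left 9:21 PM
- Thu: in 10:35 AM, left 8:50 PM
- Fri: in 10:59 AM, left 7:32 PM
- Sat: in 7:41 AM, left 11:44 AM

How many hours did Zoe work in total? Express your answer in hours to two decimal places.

42.45 hours

Tue: 6:02 AM–5:01 PM = 10 h 59 min; less 30 min break → 10 h 29 min
Wed: 10:14 AM–9:21 PM = 11 h 7 min; less 30 min break → 10 h 37 min
Thu: 10:35 AM–8:50 PM = 10 h 15 min; less 30 min break → 9 h 45 min
Fri: 10:59 AM–7:32 PM = 8 h 33 min; less 30 min break → 8 h 3 min
Sat: 7:41 AM–11:44 AM = 4 h 3 min; less 30 min break → 3 h 33 min
Total: 10 h 29 min + 10 h 37 min + 9 h 45 min + 8 h 3 min + 3 h 33 min = 42 h 27 min.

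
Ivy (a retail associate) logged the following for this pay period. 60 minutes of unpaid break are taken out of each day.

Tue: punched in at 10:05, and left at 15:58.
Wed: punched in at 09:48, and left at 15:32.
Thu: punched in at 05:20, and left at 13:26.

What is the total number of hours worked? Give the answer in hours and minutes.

Tue: 10:05–15:58 = 5 h 53 min; less 60 min break → 4 h 53 min
Wed: 09:48–15:32 = 5 h 44 min; less 60 min break → 4 h 44 min
Thu: 05:20–13:26 = 8 h 6 min; less 60 min break → 7 h 6 min
Total: 4 h 53 min + 4 h 44 min + 7 h 6 min = 16 h 43 min.

16 h 43 min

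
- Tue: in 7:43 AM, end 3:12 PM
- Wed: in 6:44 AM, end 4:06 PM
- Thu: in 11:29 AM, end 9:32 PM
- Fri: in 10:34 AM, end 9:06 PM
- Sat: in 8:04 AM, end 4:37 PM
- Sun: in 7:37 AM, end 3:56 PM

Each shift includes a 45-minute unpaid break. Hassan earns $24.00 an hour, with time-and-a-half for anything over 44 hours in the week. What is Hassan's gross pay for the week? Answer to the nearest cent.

$1264.80

Tue: 7:43 AM–3:12 PM = 7 h 29 min; less 45 min break → 6 h 44 min
Wed: 6:44 AM–4:06 PM = 9 h 22 min; less 45 min break → 8 h 37 min
Thu: 11:29 AM–9:32 PM = 10 h 3 min; less 45 min break → 9 h 18 min
Fri: 10:34 AM–9:06 PM = 10 h 32 min; less 45 min break → 9 h 47 min
Sat: 8:04 AM–4:37 PM = 8 h 33 min; less 45 min break → 7 h 48 min
Sun: 7:37 AM–3:56 PM = 8 h 19 min; less 45 min break → 7 h 34 min
Total worked: 49 h 48 min = 2988 min.
Regular 44 h 0 min = 2640 min at $24.00/h; overtime 5 h 48 min = 348 min at $36.00/h.
Pay = (2640 × $24.00 + 348 × $36.00) ÷ 60 = $1264.80.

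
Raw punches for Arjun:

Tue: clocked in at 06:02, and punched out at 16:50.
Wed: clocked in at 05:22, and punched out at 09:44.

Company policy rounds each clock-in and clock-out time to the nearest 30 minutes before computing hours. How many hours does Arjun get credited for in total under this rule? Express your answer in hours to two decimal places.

Tue: in 06:02→06:00, out 16:50→17:00; 11 h 0 min
Wed: in 05:22→05:30, out 09:44→09:30; 4 h 0 min
Total credited: 15 h 0 min.

15.00 hours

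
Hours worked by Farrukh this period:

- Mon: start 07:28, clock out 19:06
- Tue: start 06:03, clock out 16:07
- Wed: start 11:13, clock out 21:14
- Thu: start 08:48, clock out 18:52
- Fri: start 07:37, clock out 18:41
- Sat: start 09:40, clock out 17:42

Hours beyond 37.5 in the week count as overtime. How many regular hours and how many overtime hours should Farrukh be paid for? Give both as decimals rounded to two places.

Regular 37.50 hours, overtime 23.38 hours

Mon: 07:28–19:06 = 11 h 38 min
Tue: 06:03–16:07 = 10 h 4 min
Wed: 11:13–21:14 = 10 h 1 min
Thu: 08:48–18:52 = 10 h 4 min
Fri: 07:37–18:41 = 11 h 4 min
Sat: 09:40–17:42 = 8 h 2 min
Total worked: 60 h 53 min = 60.88 h.
Threshold 37.5 h → overtime 23 h 23 min, regular 37 h 30 min.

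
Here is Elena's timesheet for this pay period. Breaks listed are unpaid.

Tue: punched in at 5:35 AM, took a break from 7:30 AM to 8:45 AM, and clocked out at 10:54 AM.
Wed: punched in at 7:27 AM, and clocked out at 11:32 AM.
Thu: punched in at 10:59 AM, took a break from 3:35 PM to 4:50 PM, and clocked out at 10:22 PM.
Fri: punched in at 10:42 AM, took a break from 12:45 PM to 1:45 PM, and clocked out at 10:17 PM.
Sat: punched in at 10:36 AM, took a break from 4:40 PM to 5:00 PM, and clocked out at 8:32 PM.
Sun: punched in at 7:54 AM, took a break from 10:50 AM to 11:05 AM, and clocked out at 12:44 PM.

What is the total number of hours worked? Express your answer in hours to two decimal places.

43.05 hours

Tue: 5:35 AM–10:54 AM = 5 h 19 min; less 75 min break → 4 h 4 min
Wed: 7:27 AM–11:32 AM = 4 h 5 min
Thu: 10:59 AM–10:22 PM = 11 h 23 min; less 75 min break → 10 h 8 min
Fri: 10:42 AM–10:17 PM = 11 h 35 min; less 60 min break → 10 h 35 min
Sat: 10:36 AM–8:32 PM = 9 h 56 min; less 20 min break → 9 h 36 min
Sun: 7:54 AM–12:44 PM = 4 h 50 min; less 15 min break → 4 h 35 min
Total: 4 h 4 min + 4 h 5 min + 10 h 8 min + 10 h 35 min + 9 h 36 min + 4 h 35 min = 43 h 3 min.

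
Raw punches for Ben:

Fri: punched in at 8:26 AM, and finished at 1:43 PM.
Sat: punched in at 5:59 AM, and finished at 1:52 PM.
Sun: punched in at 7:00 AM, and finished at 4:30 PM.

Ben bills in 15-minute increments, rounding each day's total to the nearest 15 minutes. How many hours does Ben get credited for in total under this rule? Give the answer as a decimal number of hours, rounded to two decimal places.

22.75 hours

Fri: 8:26 AM–1:43 PM = 5 h 17 min → rounds to 5 h 15 min
Sat: 5:59 AM–1:52 PM = 7 h 53 min → rounds to 8 h 0 min
Sun: 7:00 AM–4:30 PM = 9 h 30 min → rounds to 9 h 30 min
Total credited: 22 h 45 min.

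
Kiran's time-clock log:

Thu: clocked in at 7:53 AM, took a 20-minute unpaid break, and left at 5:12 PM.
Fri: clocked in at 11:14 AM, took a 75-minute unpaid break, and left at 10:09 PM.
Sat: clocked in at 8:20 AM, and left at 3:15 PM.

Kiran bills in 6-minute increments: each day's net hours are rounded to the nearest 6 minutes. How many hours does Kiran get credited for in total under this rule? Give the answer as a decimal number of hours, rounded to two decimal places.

Thu: 7:53 AM–5:12 PM = 9 h 19 min − 20 min = 8 h 59 min → rounds to 9 h 0 min
Fri: 11:14 AM–10:09 PM = 10 h 55 min − 75 min = 9 h 40 min → rounds to 9 h 42 min
Sat: 8:20 AM–3:15 PM = 6 h 55 min → rounds to 6 h 54 min
Total credited: 25 h 36 min.

25.60 hours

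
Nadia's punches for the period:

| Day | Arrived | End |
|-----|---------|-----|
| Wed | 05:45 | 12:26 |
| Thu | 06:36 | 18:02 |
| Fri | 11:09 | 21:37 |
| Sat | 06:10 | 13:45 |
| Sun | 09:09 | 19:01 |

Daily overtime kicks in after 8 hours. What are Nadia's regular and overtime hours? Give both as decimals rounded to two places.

Wed: 05:45–12:26 = 6 h 41 min
Thu: 06:36–18:02 = 11 h 26 min
Fri: 11:09–21:37 = 10 h 28 min
Sat: 06:10–13:45 = 7 h 35 min
Sun: 09:09–19:01 = 9 h 52 min
Wed reg 6 h 41 min / OT 0 h 0 min; Thu reg 8 h 0 min / OT 3 h 26 min; Fri reg 8 h 0 min / OT 2 h 28 min; Sat reg 7 h 35 min / OT 0 h 0 min; Sun reg 8 h 0 min / OT 1 h 52 min.
Totals: regular 38 h 16 min, overtime 7 h 46 min.

Regular 38.27 hours, overtime 7.77 hours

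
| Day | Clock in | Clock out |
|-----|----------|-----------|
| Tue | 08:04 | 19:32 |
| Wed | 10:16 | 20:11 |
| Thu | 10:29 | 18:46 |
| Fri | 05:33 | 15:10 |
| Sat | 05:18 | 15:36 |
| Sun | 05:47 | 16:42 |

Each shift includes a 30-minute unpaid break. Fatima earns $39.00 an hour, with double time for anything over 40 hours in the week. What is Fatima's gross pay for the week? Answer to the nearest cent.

$2925.00

Tue: 08:04–19:32 = 11 h 28 min; less 30 min break → 10 h 58 min
Wed: 10:16–20:11 = 9 h 55 min; less 30 min break → 9 h 25 min
Thu: 10:29–18:46 = 8 h 17 min; less 30 min break → 7 h 47 min
Fri: 05:33–15:10 = 9 h 37 min; less 30 min break → 9 h 7 min
Sat: 05:18–15:36 = 10 h 18 min; less 30 min break → 9 h 48 min
Sun: 05:47–16:42 = 10 h 55 min; less 30 min break → 10 h 25 min
Total worked: 57 h 30 min = 3450 min.
Regular 40 h 0 min = 2400 min at $39.00/h; overtime 17 h 30 min = 1050 min at $78.00/h.
Pay = (2400 × $39.00 + 1050 × $78.00) ÷ 60 = $2925.00.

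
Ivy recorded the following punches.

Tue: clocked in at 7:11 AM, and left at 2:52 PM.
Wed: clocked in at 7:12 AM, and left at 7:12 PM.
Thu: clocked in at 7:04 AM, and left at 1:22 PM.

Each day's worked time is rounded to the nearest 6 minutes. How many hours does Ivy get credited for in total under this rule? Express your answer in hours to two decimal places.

26.00 hours

Tue: 7:11 AM–2:52 PM = 7 h 41 min → rounds to 7 h 42 min
Wed: 7:12 AM–7:12 PM = 12 h 0 min → rounds to 12 h 0 min
Thu: 7:04 AM–1:22 PM = 6 h 18 min → rounds to 6 h 18 min
Total credited: 26 h 0 min.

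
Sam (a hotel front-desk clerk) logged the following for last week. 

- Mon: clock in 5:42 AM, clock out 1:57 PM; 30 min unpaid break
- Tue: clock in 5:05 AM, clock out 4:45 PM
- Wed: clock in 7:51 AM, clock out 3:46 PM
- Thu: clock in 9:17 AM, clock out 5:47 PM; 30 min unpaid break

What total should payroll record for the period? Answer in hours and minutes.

35 h 20 min

Mon: 5:42 AM–1:57 PM = 8 h 15 min; less 30 min break → 7 h 45 min
Tue: 5:05 AM–4:45 PM = 11 h 40 min
Wed: 7:51 AM–3:46 PM = 7 h 55 min
Thu: 9:17 AM–5:47 PM = 8 h 30 min; less 30 min break → 8 h 0 min
Total: 7 h 45 min + 11 h 40 min + 7 h 55 min + 8 h 0 min = 35 h 20 min.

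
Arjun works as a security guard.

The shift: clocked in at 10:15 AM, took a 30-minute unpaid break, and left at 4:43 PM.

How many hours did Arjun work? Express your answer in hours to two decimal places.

5.97 hours

The shift: 10:15 AM–4:43 PM = 6 h 28 min; less 30 min break → 5 h 58 min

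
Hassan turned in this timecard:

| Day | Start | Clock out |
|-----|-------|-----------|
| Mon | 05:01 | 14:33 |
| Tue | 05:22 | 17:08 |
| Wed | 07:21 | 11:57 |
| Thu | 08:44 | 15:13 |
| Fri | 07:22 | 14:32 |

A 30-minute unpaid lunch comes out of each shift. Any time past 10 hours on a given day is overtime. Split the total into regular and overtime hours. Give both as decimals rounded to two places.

Regular 35.78 hours, overtime 1.27 hours

Mon: 05:01–14:33 = 9 h 32 min; less 30 min break → 9 h 2 min
Tue: 05:22–17:08 = 11 h 46 min; less 30 min break → 11 h 16 min
Wed: 07:21–11:57 = 4 h 36 min; less 30 min break → 4 h 6 min
Thu: 08:44–15:13 = 6 h 29 min; less 30 min break → 5 h 59 min
Fri: 07:22–14:32 = 7 h 10 min; less 30 min break → 6 h 40 min
Mon reg 9 h 2 min / OT 0 h 0 min; Tue reg 10 h 0 min / OT 1 h 16 min; Wed reg 4 h 6 min / OT 0 h 0 min; Thu reg 5 h 59 min / OT 0 h 0 min; Fri reg 6 h 40 min / OT 0 h 0 min.
Totals: regular 35 h 47 min, overtime 1 h 16 min.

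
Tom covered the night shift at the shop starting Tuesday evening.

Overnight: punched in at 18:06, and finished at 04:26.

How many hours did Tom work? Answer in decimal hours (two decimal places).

Overnight: 18:06 → midnight = 5 h 54 min; midnight → 04:26 = 4 h 26 min; span 10 h 20 min

10.33 hours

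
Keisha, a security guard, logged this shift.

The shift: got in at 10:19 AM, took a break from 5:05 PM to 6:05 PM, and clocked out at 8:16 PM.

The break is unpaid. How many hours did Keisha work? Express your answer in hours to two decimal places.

8.95 hours

The shift: 10:19 AM–8:16 PM = 9 h 57 min; less 60 min break → 8 h 57 min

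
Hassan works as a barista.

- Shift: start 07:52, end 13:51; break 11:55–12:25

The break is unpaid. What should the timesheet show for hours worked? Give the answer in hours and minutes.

5 h 29 min

Shift: 07:52–13:51 = 5 h 59 min; less 30 min break → 5 h 29 min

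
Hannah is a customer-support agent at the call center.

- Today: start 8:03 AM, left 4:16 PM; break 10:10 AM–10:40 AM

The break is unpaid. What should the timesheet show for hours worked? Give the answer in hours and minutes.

Today: 8:03 AM–4:16 PM = 8 h 13 min; less 30 min break → 7 h 43 min

7 h 43 min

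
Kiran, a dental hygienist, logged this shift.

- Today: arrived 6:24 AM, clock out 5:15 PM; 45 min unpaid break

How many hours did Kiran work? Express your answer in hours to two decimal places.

Today: 6:24 AM–5:15 PM = 10 h 51 min; less 45 min break → 10 h 6 min

10.10 hours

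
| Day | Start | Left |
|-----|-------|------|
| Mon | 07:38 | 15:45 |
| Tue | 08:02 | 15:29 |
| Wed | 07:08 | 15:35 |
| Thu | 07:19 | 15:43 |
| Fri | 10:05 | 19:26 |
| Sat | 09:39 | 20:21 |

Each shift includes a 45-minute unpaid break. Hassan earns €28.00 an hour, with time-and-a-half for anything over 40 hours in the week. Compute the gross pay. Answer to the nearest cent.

€1454.60

Mon: 07:38–15:45 = 8 h 7 min; less 45 min break → 7 h 22 min
Tue: 08:02–15:29 = 7 h 27 min; less 45 min break → 6 h 42 min
Wed: 07:08–15:35 = 8 h 27 min; less 45 min break → 7 h 42 min
Thu: 07:19–15:43 = 8 h 24 min; less 45 min break → 7 h 39 min
Fri: 10:05–19:26 = 9 h 21 min; less 45 min break → 8 h 36 min
Sat: 09:39–20:21 = 10 h 42 min; less 45 min break → 9 h 57 min
Total worked: 47 h 58 min = 2878 min.
Regular 40 h 0 min = 2400 min at €28.00/h; overtime 7 h 58 min = 478 min at €42.00/h.
Pay = (2400 × €28.00 + 478 × €42.00) ÷ 60 = €1454.60.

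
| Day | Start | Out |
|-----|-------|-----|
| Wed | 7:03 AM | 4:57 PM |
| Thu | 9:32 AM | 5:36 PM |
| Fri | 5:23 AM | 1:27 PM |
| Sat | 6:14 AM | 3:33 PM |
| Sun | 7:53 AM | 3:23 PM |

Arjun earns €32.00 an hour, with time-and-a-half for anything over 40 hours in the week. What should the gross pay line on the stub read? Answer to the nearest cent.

€1416.80

Wed: 7:03 AM–4:57 PM = 9 h 54 min
Thu: 9:32 AM–5:36 PM = 8 h 4 min
Fri: 5:23 AM–1:27 PM = 8 h 4 min
Sat: 6:14 AM–3:33 PM = 9 h 19 min
Sun: 7:53 AM–3:23 PM = 7 h 30 min
Total worked: 42 h 51 min = 2571 min.
Regular 40 h 0 min = 2400 min at €32.00/h; overtime 2 h 51 min = 171 min at €48.00/h.
Pay = (2400 × €32.00 + 171 × €48.00) ÷ 60 = €1416.80.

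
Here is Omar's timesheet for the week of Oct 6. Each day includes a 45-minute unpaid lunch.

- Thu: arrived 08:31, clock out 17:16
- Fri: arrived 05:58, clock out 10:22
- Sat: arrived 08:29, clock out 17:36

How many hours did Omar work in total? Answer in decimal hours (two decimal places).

Thu: 08:31–17:16 = 8 h 45 min; less 45 min break → 8 h 0 min
Fri: 05:58–10:22 = 4 h 24 min; less 45 min break → 3 h 39 min
Sat: 08:29–17:36 = 9 h 7 min; less 45 min break → 8 h 22 min
Total: 8 h 0 min + 3 h 39 min + 8 h 22 min = 20 h 1 min.

20.02 hours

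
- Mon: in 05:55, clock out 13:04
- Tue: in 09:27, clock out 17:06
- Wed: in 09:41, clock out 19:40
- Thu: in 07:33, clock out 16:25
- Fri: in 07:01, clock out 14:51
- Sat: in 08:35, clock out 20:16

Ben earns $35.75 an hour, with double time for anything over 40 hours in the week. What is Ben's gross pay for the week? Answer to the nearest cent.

$2371.42

Mon: 05:55–13:04 = 7 h 9 min
Tue: 09:27–17:06 = 7 h 39 min
Wed: 09:41–19:40 = 9 h 59 min
Thu: 07:33–16:25 = 8 h 52 min
Fri: 07:01–14:51 = 7 h 50 min
Sat: 08:35–20:16 = 11 h 41 min
Total worked: 53 h 10 min = 3190 min.
Regular 40 h 0 min = 2400 min at $35.75/h; overtime 13 h 10 min = 790 min at $71.50/h.
Pay = (2400 × $35.75 + 790 × $71.50) ÷ 60 = $2371.42.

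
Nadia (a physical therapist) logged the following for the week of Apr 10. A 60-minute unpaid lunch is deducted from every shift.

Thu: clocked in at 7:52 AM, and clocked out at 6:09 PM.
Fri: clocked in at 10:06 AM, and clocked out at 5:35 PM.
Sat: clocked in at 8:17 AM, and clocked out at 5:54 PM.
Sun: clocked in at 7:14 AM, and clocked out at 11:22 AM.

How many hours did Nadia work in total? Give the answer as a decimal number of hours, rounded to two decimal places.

Thu: 7:52 AM–6:09 PM = 10 h 17 min; less 60 min break → 9 h 17 min
Fri: 10:06 AM–5:35 PM = 7 h 29 min; less 60 min break → 6 h 29 min
Sat: 8:17 AM–5:54 PM = 9 h 37 min; less 60 min break → 8 h 37 min
Sun: 7:14 AM–11:22 AM = 4 h 8 min; less 60 min break → 3 h 8 min
Total: 9 h 17 min + 6 h 29 min + 8 h 37 min + 3 h 8 min = 27 h 31 min.

27.52 hours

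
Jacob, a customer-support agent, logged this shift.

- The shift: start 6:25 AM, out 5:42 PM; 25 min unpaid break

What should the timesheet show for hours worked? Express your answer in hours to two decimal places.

10.87 hours

The shift: 6:25 AM–5:42 PM = 11 h 17 min; less 25 min break → 10 h 52 min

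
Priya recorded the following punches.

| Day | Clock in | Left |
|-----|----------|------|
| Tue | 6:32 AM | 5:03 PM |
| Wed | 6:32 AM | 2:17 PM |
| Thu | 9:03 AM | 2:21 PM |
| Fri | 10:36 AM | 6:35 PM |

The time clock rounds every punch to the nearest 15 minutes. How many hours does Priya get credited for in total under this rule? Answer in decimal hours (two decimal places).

Tue: in 6:32 AM→6:30 AM, out 5:03 PM→5:00 PM; 10 h 30 min
Wed: in 6:32 AM→6:30 AM, out 2:17 PM→2:15 PM; 7 h 45 min
Thu: in 9:03 AM→9:00 AM, out 2:21 PM→2:15 PM; 5 h 15 min
Fri: in 10:36 AM→10:30 AM, out 6:35 PM→6:30 PM; 8 h 0 min
Total credited: 31 h 30 min.

31.50 hours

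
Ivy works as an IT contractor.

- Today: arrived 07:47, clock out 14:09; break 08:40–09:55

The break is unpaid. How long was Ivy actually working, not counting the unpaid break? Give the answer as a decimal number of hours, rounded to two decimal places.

Today: 07:47–14:09 = 6 h 22 min; less 75 min break → 5 h 7 min

5.12 hours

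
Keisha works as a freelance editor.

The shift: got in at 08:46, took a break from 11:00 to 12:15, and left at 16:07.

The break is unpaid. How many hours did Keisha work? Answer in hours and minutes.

6 h 6 min

The shift: 08:46–16:07 = 7 h 21 min; less 75 min break → 6 h 6 min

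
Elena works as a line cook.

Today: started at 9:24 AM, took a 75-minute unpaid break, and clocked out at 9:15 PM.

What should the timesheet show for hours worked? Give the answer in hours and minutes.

Today: 9:24 AM–9:15 PM = 11 h 51 min; less 75 min break → 10 h 36 min

10 h 36 min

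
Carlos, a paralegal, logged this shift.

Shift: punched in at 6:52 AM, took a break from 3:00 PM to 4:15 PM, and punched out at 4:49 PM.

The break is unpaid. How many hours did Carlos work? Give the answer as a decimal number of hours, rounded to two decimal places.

8.70 hours

Shift: 6:52 AM–4:49 PM = 9 h 57 min; less 75 min break → 8 h 42 min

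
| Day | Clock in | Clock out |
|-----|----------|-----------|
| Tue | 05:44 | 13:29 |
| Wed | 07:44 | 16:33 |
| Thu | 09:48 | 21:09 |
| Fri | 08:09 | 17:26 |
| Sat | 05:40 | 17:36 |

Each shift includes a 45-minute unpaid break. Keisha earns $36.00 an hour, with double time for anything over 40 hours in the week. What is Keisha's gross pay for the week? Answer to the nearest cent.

$1827.60

Tue: 05:44–13:29 = 7 h 45 min; less 45 min break → 7 h 0 min
Wed: 07:44–16:33 = 8 h 49 min; less 45 min break → 8 h 4 min
Thu: 09:48–21:09 = 11 h 21 min; less 45 min break → 10 h 36 min
Fri: 08:09–17:26 = 9 h 17 min; less 45 min break → 8 h 32 min
Sat: 05:40–17:36 = 11 h 56 min; less 45 min break → 11 h 11 min
Total worked: 45 h 23 min = 2723 min.
Regular 40 h 0 min = 2400 min at $36.00/h; overtime 5 h 23 min = 323 min at $72.00/h.
Pay = (2400 × $36.00 + 323 × $72.00) ÷ 60 = $1827.60.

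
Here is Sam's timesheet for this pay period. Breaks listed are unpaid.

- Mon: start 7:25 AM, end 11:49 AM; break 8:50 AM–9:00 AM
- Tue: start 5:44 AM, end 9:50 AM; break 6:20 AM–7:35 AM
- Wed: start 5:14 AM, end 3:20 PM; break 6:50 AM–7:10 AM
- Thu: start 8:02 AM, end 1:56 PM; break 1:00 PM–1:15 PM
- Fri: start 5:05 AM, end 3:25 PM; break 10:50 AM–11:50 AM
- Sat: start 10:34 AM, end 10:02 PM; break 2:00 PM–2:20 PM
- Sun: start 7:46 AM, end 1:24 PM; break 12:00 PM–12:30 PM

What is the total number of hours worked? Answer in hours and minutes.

48 h 6 min

Mon: 7:25 AM–11:49 AM = 4 h 24 min; less 10 min break → 4 h 14 min
Tue: 5:44 AM–9:50 AM = 4 h 6 min; less 75 min break → 2 h 51 min
Wed: 5:14 AM–3:20 PM = 10 h 6 min; less 20 min break → 9 h 46 min
Thu: 8:02 AM–1:56 PM = 5 h 54 min; less 15 min break → 5 h 39 min
Fri: 5:05 AM–3:25 PM = 10 h 20 min; less 60 min break → 9 h 20 min
Sat: 10:34 AM–10:02 PM = 11 h 28 min; less 20 min break → 11 h 8 min
Sun: 7:46 AM–1:24 PM = 5 h 38 min; less 30 min break → 5 h 8 min
Total: 4 h 14 min + 2 h 51 min + 9 h 46 min + 5 h 39 min + 9 h 20 min + 11 h 8 min + 5 h 8 min = 48 h 6 min.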